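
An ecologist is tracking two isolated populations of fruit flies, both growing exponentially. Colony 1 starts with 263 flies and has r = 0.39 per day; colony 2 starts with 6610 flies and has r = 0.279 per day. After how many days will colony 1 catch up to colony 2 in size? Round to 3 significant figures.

29.0 days

Set 263·e^(0.39t) = 6610·e^(0.279t).
e^((0.39 − 0.279)t) = 6610/263 → e^(0.111·t) = 25.133.
0.111·t = ln(25.133) = 3.2242, so t = 3.2242/0.111 = 29.047.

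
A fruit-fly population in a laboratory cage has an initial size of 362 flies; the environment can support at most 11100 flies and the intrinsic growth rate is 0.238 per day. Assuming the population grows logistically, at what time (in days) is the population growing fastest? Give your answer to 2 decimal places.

Logistic growth is fastest at N = K/2 = 5550.
A = (K − N₀)/N₀ = 29.663. Set K/(1 + A·e^(−rt)) = K/2 → A·e^(−rt) = 1.
e^(−0.238t) = 1/29.663 = 0.0337121, so t = ln(29.663)/0.238 = 3.3899/0.238 = 14.243.

14.24 days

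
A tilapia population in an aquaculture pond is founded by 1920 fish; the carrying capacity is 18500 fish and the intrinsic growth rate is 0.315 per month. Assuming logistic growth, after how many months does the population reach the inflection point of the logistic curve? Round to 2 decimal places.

Logistic growth is fastest at N = K/2 = 9250.
A = (K − N₀)/N₀ = 8.6354. Set K/(1 + A·e^(−rt)) = K/2 → A·e^(−rt) = 1.
e^(−0.315t) = 1/8.6354 = 0.115802, so t = ln(8.6354)/0.315 = 2.1559/0.315 = 6.844.

6.84 months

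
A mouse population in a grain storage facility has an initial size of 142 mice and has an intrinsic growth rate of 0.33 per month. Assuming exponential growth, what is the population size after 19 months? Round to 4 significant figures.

75040 mice

N(t) = N₀·e^(rt) = 142 × e^(0.33×19) = 142 × e^6.27.
e^6.27 ≈ 528.48, so N ≈ 142 × 528.48 = 75043.8.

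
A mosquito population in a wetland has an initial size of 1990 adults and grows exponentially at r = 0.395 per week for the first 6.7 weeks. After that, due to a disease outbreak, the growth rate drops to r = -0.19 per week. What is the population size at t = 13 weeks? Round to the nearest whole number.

Phase 1: N(6.7) = 1990·e^(0.395×6.7) = 1990·e^2.647 = 28068.1.
Phase 2 runs for 13 − 6.7 = 6.3 weeks at r = -0.19.
N(13) = 28068.1·e^(-0.19×6.3) = 28068.1·e^-1.197 = 8479.36.

8479 adults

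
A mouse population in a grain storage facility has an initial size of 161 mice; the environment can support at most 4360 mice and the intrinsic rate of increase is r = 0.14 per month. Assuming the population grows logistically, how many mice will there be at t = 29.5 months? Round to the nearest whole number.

3072 mice

A = (K − N₀)/N₀ = (4360 − 161)/161 = 26.081.
N(t) = K/(1 + A·e^(−rt)) = 4360/(1 + 26.081×e^(−0.14×29.5)).
e^(−4.13) = 0.016083; denominator = 1 + 26.081×0.016083 = 1.4195.
N = 4360/1.4195 = 3071.6.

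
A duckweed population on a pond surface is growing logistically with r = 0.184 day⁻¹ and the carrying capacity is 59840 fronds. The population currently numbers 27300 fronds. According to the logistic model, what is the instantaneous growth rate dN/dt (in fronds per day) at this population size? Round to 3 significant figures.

dN/dt = rN(1 − N/K) = 0.184 × 27300 × (1 − 27300/59840).
1 − 27300/59840 = 0.54378; dN/dt = 0.184 × 27300 × 0.54378 = 2731.5.

2730 fronds per day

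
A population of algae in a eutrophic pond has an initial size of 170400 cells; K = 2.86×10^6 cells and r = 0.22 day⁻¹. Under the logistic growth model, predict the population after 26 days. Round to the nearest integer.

2719233 cells

A = (K − N₀)/N₀ = (2.86×10^6 − 170400)/170400 = 15.784.
N(t) = K/(1 + A·e^(−rt)) = 2.86×10^6/(1 + 15.784×e^(−0.22×26)).
e^(−5.72) = 0.0032797; denominator = 1 + 15.784×0.0032797 = 1.0518.
N = 2.86×10^6/1.0518 = 2.719233×10^6.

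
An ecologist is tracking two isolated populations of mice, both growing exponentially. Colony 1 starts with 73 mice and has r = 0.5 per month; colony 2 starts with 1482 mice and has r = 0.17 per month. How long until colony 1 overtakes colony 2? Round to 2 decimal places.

Set 73·e^(0.5t) = 1482·e^(0.17t).
e^((0.5 − 0.17)t) = 1482/73 → e^(0.33·t) = 20.301.
0.33·t = ln(20.301) = 3.0107, so t = 3.0107/0.33 = 9.1233.

9.12 months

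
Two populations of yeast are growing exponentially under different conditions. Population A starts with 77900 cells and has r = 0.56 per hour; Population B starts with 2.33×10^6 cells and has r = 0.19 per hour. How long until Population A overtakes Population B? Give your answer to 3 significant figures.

Set 77900·e^(0.56t) = 2.33×10^6·e^(0.19t).
e^((0.56 − 0.19)t) = 2.33×10^6/77900 → e^(0.37·t) = 29.91.
0.37·t = ln(29.91) = 3.3982, so t = 3.3982/0.37 = 9.1843.

9.18 hours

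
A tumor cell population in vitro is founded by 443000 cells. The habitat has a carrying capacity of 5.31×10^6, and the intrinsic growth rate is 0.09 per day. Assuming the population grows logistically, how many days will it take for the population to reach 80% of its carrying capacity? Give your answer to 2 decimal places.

A = (K − N₀)/N₀ = (5.31×10^6 − 443000)/443000 = 10.986.
Solve 5.31×10^6/(1 + 10.986·e^(−0.09t)) = 4.248×10^6: 1 + 10.986·e^(−0.09t) = 1.25, so e^(−0.09t) = 0.0227553.
−0.09·t = ln(0.0227553) = -3.783, so t = 3.783/0.09 = 42.033.

42.03 days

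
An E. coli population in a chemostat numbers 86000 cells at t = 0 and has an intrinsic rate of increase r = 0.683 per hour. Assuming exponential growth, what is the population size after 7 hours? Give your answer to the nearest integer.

N(t) = N₀·e^(rt) = 86000 × e^(0.683×7) = 86000 × e^4.781.
e^4.781 ≈ 119.22, so N ≈ 86000 × 119.22 = 1.025322×10^7.

10253222 cells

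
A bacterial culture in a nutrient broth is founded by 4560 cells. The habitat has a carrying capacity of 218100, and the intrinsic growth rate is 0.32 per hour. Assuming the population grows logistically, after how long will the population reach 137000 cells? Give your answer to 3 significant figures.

13.7 hours

A = (K − N₀)/N₀ = (218100 − 4560)/4560 = 46.829.
Solve 218100/(1 + 46.829·e^(−0.32t)) = 137000: 1 + 46.829·e^(−0.32t) = 1.592, so e^(−0.32t) = 0.0126411.
−0.32·t = ln(0.0126411) = -4.3708, so t = 4.3708/0.32 = 13.659.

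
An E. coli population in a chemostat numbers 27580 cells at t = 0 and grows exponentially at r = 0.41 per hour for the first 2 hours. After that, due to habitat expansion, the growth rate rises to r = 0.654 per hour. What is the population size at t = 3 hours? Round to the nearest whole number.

120433 cells

Phase 1: N(2) = 27580·e^(0.41×2) = 27580·e^0.82 = 62620.4.
Phase 2 runs for 3 − 2 = 1 hours at r = 0.654.
N(3) = 62620.4·e^(0.654×1) = 62620.4·e^0.654 = 120433.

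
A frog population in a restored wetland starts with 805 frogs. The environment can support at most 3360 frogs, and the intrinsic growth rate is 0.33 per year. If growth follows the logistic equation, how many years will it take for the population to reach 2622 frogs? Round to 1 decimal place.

7.3 years

A = (K − N₀)/N₀ = (3360 − 805)/805 = 3.1739.
Solve 3360/(1 + 3.1739·e^(−0.33t)) = 2622: 1 + 3.1739·e^(−0.33t) = 1.2815, so e^(−0.33t) = 0.0886806.
−0.33·t = ln(0.0886806) = -2.4227, so t = 2.4227/0.33 = 7.3416.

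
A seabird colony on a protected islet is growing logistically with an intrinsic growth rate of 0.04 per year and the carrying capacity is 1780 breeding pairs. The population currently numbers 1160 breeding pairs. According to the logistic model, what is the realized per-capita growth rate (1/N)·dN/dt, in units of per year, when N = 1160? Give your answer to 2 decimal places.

(1/N)·dN/dt = r(1 − N/K) = 0.04 × (1 − 1160/1780).
= 0.04 × 0.34831 = 0.013933.

0.01 per year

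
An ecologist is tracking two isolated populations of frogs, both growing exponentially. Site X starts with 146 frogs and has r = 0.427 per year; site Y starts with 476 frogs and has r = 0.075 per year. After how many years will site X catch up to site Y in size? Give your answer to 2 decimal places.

3.36 years

Set 146·e^(0.427t) = 476·e^(0.075t).
e^((0.427 − 0.075)t) = 476/146 → e^(0.352·t) = 3.2603.
0.352·t = ln(3.2603) = 1.1818, so t = 1.1818/0.352 = 3.3574.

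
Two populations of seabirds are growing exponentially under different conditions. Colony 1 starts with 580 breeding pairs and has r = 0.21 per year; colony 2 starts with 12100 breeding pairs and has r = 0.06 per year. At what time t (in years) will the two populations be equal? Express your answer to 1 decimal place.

Set 580·e^(0.21t) = 12100·e^(0.06t).
e^((0.21 − 0.06)t) = 12100/580 → e^(0.15·t) = 20.862.
0.15·t = ln(20.862) = 3.0379, so t = 3.0379/0.15 = 20.253.

20.3 years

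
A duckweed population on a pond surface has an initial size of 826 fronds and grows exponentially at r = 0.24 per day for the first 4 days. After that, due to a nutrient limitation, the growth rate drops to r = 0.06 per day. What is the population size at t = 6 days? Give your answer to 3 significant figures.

Phase 1: N(4) = 826·e^(0.24×4) = 826·e^0.96 = 2157.26.
Phase 2 runs for 6 − 4 = 2 days at r = 0.06.
N(6) = 2157.26·e^(0.06×2) = 2157.26·e^0.12 = 2432.31.

2430 fronds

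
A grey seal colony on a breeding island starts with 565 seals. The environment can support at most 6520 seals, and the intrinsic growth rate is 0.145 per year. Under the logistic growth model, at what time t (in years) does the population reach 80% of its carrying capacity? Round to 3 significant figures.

25.8 years

A = (K − N₀)/N₀ = (6520 − 565)/565 = 10.54.
Solve 6520/(1 + 10.54·e^(−0.145t)) = 5216: 1 + 10.54·e^(−0.145t) = 1.25, so e^(−0.145t) = 0.0237196.
−0.145·t = ln(0.0237196) = -3.7415, so t = 3.7415/0.145 = 25.803.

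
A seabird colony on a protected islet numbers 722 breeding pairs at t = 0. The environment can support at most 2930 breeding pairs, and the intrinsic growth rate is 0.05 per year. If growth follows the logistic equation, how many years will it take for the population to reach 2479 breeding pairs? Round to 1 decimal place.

A = (K − N₀)/N₀ = (2930 − 722)/722 = 3.0582.
Solve 2930/(1 + 3.0582·e^(−0.05t)) = 2479: 1 + 3.0582·e^(−0.05t) = 1.1819, so e^(−0.05t) = 0.0594892.
−0.05·t = ln(0.0594892) = -2.822, so t = 2.822/0.05 = 56.439.

56.4 years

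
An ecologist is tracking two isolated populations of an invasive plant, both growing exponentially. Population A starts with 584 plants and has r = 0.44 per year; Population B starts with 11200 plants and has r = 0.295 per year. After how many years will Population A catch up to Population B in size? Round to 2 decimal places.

20.37 years

Set 584·e^(0.44t) = 11200·e^(0.295t).
e^((0.44 − 0.295)t) = 11200/584 → e^(0.145·t) = 19.178.
0.145·t = ln(19.178) = 2.9538, so t = 2.9538/0.145 = 20.371.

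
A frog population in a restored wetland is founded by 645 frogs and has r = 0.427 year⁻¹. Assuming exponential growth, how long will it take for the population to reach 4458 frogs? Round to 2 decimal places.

Set N₀·e^(rt) = 4458: e^(0.427·t) = 4458/645 = 6.9116.
0.427·t = ln(6.9116) = 1.9332, so t = 1.9332/0.427 = 4.5274.

4.53 years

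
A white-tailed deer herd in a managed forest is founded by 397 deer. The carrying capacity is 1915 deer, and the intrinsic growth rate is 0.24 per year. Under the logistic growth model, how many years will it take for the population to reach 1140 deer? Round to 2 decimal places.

7.20 years

A = (K − N₀)/N₀ = (1915 − 397)/397 = 3.8237.
Solve 1915/(1 + 3.8237·e^(−0.24t)) = 1140: 1 + 3.8237·e^(−0.24t) = 1.6798, so e^(−0.24t) = 0.177793.
−0.24·t = ln(0.177793) = -1.7271, so t = 1.7271/0.24 = 7.1964.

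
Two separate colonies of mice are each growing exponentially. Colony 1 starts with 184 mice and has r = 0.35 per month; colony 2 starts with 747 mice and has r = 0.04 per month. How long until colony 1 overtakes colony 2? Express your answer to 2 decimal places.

4.52 months

Set 184·e^(0.35t) = 747·e^(0.04t).
e^((0.35 − 0.04)t) = 747/184 → e^(0.31·t) = 4.0598.
0.31·t = ln(4.0598) = 1.4011, so t = 1.4011/0.31 = 4.5198.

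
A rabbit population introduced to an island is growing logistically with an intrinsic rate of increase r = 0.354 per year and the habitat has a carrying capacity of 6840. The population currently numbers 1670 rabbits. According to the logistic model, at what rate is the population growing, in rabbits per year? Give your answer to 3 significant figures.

dN/dt = rN(1 − N/K) = 0.354 × 1670 × (1 − 1670/6840).
1 − 1670/6840 = 0.75585; dN/dt = 0.354 × 1670 × 0.75585 = 446.84.

447 rabbits per year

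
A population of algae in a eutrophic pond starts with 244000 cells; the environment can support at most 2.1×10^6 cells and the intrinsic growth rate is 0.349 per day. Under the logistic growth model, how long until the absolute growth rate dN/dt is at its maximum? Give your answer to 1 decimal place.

5.8 days

Logistic growth is fastest at N = K/2 = 1.05×10^6.
A = (K − N₀)/N₀ = 7.6066. Set K/(1 + A·e^(−rt)) = K/2 → A·e^(−rt) = 1.
e^(−0.349t) = 1/7.6066 = 0.131466, so t = ln(7.6066)/0.349 = 2.029/0.349 = 5.8138.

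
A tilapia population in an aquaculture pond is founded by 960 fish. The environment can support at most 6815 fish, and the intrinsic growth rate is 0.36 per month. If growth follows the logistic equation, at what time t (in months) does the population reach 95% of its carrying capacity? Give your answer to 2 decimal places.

13.20 months

A = (K − N₀)/N₀ = (6815 − 960)/960 = 6.099.
Solve 6815/(1 + 6.099·e^(−0.36t)) = 6474.25: 1 + 6.099·e^(−0.36t) = 1.0526, so e^(−0.36t) = 0.0086296.
−0.36·t = ln(0.0086296) = -4.7526, so t = 4.7526/0.36 = 13.202.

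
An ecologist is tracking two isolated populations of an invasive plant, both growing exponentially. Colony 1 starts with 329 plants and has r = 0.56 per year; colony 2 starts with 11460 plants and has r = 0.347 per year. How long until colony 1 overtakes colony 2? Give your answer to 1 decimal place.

16.7 years

Set 329·e^(0.56t) = 11460·e^(0.347t).
e^((0.56 − 0.347)t) = 11460/329 → e^(0.213·t) = 34.833.
0.213·t = ln(34.833) = 3.5506, so t = 3.5506/0.213 = 16.669.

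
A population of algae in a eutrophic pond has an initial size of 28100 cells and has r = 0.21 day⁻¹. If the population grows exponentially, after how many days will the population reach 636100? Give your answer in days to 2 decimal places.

14.86 days

Set N₀·e^(rt) = 636100: e^(0.21·t) = 636100/28100 = 22.637.
0.21·t = ln(22.637) = 3.1196, so t = 3.1196/0.21 = 14.855.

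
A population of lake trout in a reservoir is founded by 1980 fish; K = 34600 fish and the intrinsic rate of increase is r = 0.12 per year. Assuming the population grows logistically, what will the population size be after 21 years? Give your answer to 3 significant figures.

14900 fish

A = (K − N₀)/N₀ = (34600 − 1980)/1980 = 16.475.
N(t) = K/(1 + A·e^(−rt)) = 34600/(1 + 16.475×e^(−0.12×21)).
e^(−2.52) = 0.08046; denominator = 1 + 16.475×0.08046 = 2.3256.
N = 34600/2.3256 = 14878.2.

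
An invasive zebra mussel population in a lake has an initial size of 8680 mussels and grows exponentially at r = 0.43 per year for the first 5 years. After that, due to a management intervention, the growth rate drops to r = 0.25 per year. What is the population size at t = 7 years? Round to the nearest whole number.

122857 mussels

Phase 1: N(5) = 8680·e^(0.43×5) = 8680·e^2.15 = 74516.6.
Phase 2 runs for 7 − 5 = 2 years at r = 0.25.
N(7) = 74516.6·e^(0.25×2) = 74516.6·e^0.5 = 122857.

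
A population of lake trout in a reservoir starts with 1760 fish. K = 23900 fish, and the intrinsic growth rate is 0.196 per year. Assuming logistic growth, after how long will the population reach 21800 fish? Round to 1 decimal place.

24.9 years

A = (K − N₀)/N₀ = (23900 − 1760)/1760 = 12.58.
Solve 23900/(1 + 12.58·e^(−0.196t)) = 21800: 1 + 12.58·e^(−0.196t) = 1.0963, so e^(−0.196t) = 0.00765769.
−0.196·t = ln(0.00765769) = -4.872, so t = 4.872/0.196 = 24.857.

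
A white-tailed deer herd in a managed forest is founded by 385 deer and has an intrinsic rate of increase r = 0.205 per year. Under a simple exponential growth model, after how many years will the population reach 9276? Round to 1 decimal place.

Set N₀·e^(rt) = 9276: e^(0.205·t) = 9276/385 = 24.094.
0.205·t = ln(24.094) = 3.1819, so t = 3.1819/0.205 = 15.522.

15.5 years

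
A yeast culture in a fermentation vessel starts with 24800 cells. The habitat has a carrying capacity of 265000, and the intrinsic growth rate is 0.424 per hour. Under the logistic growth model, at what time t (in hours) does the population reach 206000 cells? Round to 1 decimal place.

A = (K − N₀)/N₀ = (265000 − 24800)/24800 = 9.6855.
Solve 265000/(1 + 9.6855·e^(−0.424t)) = 206000: 1 + 9.6855·e^(−0.424t) = 1.2864, so e^(−0.424t) = 0.0295708.
−0.424·t = ln(0.0295708) = -3.521, so t = 3.521/0.424 = 8.3042.

8.3 hours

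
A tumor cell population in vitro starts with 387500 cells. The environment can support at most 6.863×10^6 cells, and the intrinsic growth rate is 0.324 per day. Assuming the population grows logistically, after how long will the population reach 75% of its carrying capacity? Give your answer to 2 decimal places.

A = (K − N₀)/N₀ = (6.863×10^6 − 387500)/387500 = 16.711.
Solve 6.863×10^6/(1 + 16.711·e^(−0.324t)) = 5.14725×10^6: 1 + 16.711·e^(−0.324t) = 1.3333, so e^(−0.324t) = 0.019947.
−0.324·t = ln(0.019947) = -3.9147, so t = 3.9147/0.324 = 12.082.

12.08 days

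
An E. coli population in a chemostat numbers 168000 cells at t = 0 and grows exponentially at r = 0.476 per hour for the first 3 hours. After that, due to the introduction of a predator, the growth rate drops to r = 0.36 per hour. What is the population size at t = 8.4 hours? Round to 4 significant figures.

Phase 1: N(3) = 168000·e^(0.476×3) = 168000·e^1.428 = 700619.
Phase 2 runs for 8.4 − 3 = 5.4 hours at r = 0.36.
N(8.4) = 700619·e^(0.36×5.4) = 700619·e^1.944 = 4.894973×10^6.

4895000 cells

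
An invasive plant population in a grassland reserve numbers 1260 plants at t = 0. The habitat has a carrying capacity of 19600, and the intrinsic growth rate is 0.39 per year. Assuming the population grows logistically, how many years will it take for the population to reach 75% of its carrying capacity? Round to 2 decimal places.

9.68 years

A = (K − N₀)/N₀ = (19600 − 1260)/1260 = 14.556.
Solve 19600/(1 + 14.556·e^(−0.39t)) = 14700: 1 + 14.556·e^(−0.39t) = 1.3333, so e^(−0.39t) = 0.0229008.
−0.39·t = ln(0.0229008) = -3.7766, so t = 3.7766/0.39 = 9.6836.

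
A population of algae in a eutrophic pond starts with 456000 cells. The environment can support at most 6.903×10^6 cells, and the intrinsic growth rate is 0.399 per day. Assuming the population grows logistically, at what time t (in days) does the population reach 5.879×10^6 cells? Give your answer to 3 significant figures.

A = (K − N₀)/N₀ = (6.903×10^6 − 456000)/456000 = 14.138.
Solve 6.903×10^6/(1 + 14.138·e^(−0.399t)) = 5.879×10^6: 1 + 14.138·e^(−0.399t) = 1.1742, so e^(−0.399t) = 0.0123198.
−0.399·t = ln(0.0123198) = -4.3965, so t = 4.3965/0.399 = 11.019.

11.0 days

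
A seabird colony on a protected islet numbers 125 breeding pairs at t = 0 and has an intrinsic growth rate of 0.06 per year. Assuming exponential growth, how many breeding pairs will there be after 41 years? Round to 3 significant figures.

1460 breeding pairs

N(t) = N₀·e^(rt) = 125 × e^(0.06×41) = 125 × e^2.46.
e^2.46 ≈ 11.705, so N ≈ 125 × 11.705 = 1463.1.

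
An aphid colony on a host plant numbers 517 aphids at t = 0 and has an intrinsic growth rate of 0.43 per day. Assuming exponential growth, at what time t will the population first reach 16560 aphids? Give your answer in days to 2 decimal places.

8.06 days

Set N₀·e^(rt) = 16560: e^(0.43·t) = 16560/517 = 32.031.
0.43·t = ln(32.031) = 3.4667, so t = 3.4667/0.43 = 8.0621.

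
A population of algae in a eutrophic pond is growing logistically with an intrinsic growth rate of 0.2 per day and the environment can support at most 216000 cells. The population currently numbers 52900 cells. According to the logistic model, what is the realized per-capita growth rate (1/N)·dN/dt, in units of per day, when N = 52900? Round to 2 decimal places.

0.15 per day

(1/N)·dN/dt = r(1 − N/K) = 0.2 × (1 − 52900/216000).
= 0.2 × 0.75509 = 0.15102.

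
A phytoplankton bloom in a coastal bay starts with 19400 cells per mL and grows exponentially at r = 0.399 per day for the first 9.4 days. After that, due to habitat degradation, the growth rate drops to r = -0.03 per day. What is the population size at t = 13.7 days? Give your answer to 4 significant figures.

Phase 1: N(9.4) = 19400·e^(0.399×9.4) = 19400·e^3.751 = 825404.
Phase 2 runs for 13.7 − 9.4 = 4.3 days at r = -0.03.
N(13.7) = 825404·e^(-0.03×4.3) = 825404·e^-0.129 = 725509.

725500 cells per mL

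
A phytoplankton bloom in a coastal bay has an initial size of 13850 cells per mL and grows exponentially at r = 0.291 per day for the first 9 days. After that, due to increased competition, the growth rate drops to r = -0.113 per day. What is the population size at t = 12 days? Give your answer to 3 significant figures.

135000 cells per mL

Phase 1: N(9) = 13850·e^(0.291×9) = 13850·e^2.619 = 190050.
Phase 2 runs for 12 − 9 = 3 days at r = -0.113.
N(12) = 190050·e^(-0.113×3) = 190050·e^-0.339 = 135407.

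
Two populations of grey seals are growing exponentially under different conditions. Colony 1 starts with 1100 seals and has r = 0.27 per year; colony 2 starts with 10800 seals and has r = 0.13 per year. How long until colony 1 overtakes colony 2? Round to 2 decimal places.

16.32 years

Set 1100·e^(0.27t) = 10800·e^(0.13t).
e^((0.27 − 0.13)t) = 10800/1100 → e^(0.14·t) = 9.8182.
0.14·t = ln(9.8182) = 2.2842, so t = 2.2842/0.14 = 16.316.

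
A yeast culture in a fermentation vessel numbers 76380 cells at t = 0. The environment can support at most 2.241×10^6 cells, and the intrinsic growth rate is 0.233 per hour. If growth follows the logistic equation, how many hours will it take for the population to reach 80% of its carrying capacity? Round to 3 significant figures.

20.3 hours

A = (K − N₀)/N₀ = (2.241×10^6 − 76380)/76380 = 28.34.
Solve 2.241×10^6/(1 + 28.34·e^(−0.233t)) = 1.7928×10^6: 1 + 28.34·e^(−0.233t) = 1.25, so e^(−0.233t) = 0.00882141.
−0.233·t = ln(0.00882141) = -4.7306, so t = 4.7306/0.233 = 20.303.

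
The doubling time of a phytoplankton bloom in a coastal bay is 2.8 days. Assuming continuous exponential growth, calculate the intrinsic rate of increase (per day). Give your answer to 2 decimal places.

0.25 per day

r = ln(2)/t_d = 0.6931/2.8 = 0.24755.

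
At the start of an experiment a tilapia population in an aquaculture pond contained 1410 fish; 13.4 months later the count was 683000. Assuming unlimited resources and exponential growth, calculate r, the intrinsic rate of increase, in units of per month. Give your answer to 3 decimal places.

0.461 per month

From N(t) = N₀·e^(rt): e^(r·13.4) = 683000/1410 = 484.4.
r·13.4 = ln(484.4) = 6.1829, so r = 6.1829/13.4 = 0.46141.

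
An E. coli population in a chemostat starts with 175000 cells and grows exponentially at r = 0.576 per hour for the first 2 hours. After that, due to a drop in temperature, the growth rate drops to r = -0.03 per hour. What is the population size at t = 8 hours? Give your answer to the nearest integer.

462564 cells

Phase 1: N(2) = 175000·e^(0.576×2) = 175000·e^1.152 = 553790.
Phase 2 runs for 8 − 2 = 6 hours at r = -0.03.
N(8) = 553790·e^(-0.03×6) = 553790·e^-0.18 = 462564.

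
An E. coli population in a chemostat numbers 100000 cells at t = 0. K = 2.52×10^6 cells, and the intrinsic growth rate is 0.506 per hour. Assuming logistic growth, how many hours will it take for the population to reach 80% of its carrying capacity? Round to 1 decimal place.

9.0 hours

A = (K − N₀)/N₀ = (2.52×10^6 − 100000)/100000 = 24.2.
Solve 2.52×10^6/(1 + 24.2·e^(−0.506t)) = 2.016×10^6: 1 + 24.2·e^(−0.506t) = 1.25, so e^(−0.506t) = 0.0103306.
−0.506·t = ln(0.0103306) = -4.5726, so t = 4.5726/0.506 = 9.0369.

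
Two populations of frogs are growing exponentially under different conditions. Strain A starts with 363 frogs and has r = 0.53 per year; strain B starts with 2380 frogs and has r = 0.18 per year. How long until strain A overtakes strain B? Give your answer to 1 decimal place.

5.4 years

Set 363·e^(0.53t) = 2380·e^(0.18t).
e^((0.53 − 0.18)t) = 2380/363 → e^(0.35·t) = 6.5565.
0.35·t = ln(6.5565) = 1.8805, so t = 1.8805/0.35 = 5.3727.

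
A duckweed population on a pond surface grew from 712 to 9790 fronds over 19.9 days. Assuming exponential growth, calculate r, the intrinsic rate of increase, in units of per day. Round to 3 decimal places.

0.132 per day

From N(t) = N₀·e^(rt): e^(r·19.9) = 9790/712 = 13.75.
r·19.9 = ln(13.75) = 2.621, so r = 2.621/19.9 = 0.13171.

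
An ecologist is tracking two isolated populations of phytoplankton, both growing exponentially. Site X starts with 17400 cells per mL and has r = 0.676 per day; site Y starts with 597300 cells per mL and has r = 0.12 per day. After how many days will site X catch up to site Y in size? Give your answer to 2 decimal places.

6.36 days

Set 17400·e^(0.676t) = 597300·e^(0.12t).
e^((0.676 − 0.12)t) = 597300/17400 → e^(0.556·t) = 34.328.
0.556·t = ln(34.328) = 3.5359, so t = 3.5359/0.556 = 6.3596.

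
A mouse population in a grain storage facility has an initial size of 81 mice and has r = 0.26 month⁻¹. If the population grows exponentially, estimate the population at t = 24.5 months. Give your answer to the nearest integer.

N(t) = N₀·e^(rt) = 81 × e^(0.26×24.5) = 81 × e^6.37.
e^6.37 ≈ 584.06, so N ≈ 81 × 584.06 = 47308.7.

47309 mice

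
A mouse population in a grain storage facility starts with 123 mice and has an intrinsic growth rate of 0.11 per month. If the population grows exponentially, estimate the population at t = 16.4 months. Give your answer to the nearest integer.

N(t) = N₀·e^(rt) = 123 × e^(0.11×16.4) = 123 × e^1.804.
e^1.804 ≈ 6.0739, so N ≈ 123 × 6.0739 = 747.089.

747 mice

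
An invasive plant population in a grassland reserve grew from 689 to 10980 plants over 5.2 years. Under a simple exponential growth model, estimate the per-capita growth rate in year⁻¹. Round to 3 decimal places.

From N(t) = N₀·e^(rt): e^(r·5.2) = 10980/689 = 15.936.
r·5.2 = ln(15.936) = 2.7686, so r = 2.7686/5.2 = 0.53242.

0.532 per year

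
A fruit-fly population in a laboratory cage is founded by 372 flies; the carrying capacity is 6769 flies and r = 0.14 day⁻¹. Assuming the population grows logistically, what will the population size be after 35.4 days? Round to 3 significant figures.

6040 flies

A = (K − N₀)/N₀ = (6769 − 372)/372 = 17.196.
N(t) = K/(1 + A·e^(−rt)) = 6769/(1 + 17.196×e^(−0.14×35.4)).
e^(−4.956) = 0.007041; denominator = 1 + 17.196×0.007041 = 1.1211.
N = 6769/1.1211 = 6037.93.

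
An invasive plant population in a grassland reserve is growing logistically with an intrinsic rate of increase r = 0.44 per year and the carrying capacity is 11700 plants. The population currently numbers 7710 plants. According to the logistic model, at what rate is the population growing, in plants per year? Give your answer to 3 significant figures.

dN/dt = rN(1 − N/K) = 0.44 × 7710 × (1 − 7710/11700).
1 − 7710/11700 = 0.34103; dN/dt = 0.44 × 7710 × 0.34103 = 1156.9.

1160 plants per year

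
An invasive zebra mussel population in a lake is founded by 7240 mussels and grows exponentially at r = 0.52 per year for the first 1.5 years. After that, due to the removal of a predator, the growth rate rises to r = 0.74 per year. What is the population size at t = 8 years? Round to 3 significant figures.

1940000 mussels

Phase 1: N(1.5) = 7240·e^(0.52×1.5) = 7240·e^0.78 = 15793.9.
Phase 2 runs for 8 − 1.5 = 6.5 years at r = 0.74.
N(8) = 15793.9·e^(0.74×6.5) = 15793.9·e^4.81 = 1.938406×10^6.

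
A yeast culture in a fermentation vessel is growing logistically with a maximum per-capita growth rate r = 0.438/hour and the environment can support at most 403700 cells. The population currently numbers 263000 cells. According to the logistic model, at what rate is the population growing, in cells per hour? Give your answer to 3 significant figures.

40100 cells per hour

dN/dt = rN(1 − N/K) = 0.438 × 263000 × (1 − 263000/403700).
1 − 263000/403700 = 0.34853; dN/dt = 0.438 × 263000 × 0.34853 = 40148.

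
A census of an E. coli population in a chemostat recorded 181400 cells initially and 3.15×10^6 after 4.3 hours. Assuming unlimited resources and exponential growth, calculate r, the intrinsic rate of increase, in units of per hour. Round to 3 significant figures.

0.664 per hour

From N(t) = N₀·e^(rt): e^(r·4.3) = 3.15×10^6/181400 = 17.365.
r·4.3 = ln(17.365) = 2.8545, so r = 2.8545/4.3 = 0.66383.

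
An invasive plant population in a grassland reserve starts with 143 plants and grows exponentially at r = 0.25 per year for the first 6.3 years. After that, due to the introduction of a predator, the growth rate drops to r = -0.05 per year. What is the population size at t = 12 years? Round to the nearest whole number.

Phase 1: N(6.3) = 143·e^(0.25×6.3) = 143·e^1.575 = 690.796.
Phase 2 runs for 12 − 6.3 = 5.7 years at r = -0.05.
N(12) = 690.796·e^(-0.05×5.7) = 690.796·e^-0.285 = 519.488.

519 plants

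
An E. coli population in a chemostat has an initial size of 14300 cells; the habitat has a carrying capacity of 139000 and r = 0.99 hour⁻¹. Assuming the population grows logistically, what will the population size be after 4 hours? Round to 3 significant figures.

A = (K − N₀)/N₀ = (139000 − 14300)/14300 = 8.7203.
N(t) = K/(1 + A·e^(−rt)) = 139000/(1 + 8.7203×e^(−0.99×4)).
e^(−3.96) = 0.019063; denominator = 1 + 8.7203×0.019063 = 1.1662.
N = 139000/1.1662 = 119187.

119000 cells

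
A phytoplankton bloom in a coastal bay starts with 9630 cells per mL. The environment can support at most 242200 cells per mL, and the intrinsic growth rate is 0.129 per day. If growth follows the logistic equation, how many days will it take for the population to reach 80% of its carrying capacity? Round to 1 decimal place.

A = (K − N₀)/N₀ = (242200 − 9630)/9630 = 24.151.
Solve 242200/(1 + 24.151·e^(−0.129t)) = 193760: 1 + 24.151·e^(−0.129t) = 1.25, so e^(−0.129t) = 0.0103517.
−0.129·t = ln(0.0103517) = -4.5706, so t = 4.5706/0.129 = 35.431.

35.4 days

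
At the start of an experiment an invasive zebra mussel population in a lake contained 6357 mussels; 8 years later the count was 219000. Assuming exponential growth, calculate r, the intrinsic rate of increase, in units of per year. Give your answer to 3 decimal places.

From N(t) = N₀·e^(rt): e^(r·8) = 219000/6357 = 34.45.
r·8 = ln(34.45) = 3.5395, so r = 3.5395/8 = 0.44244.

0.442 per year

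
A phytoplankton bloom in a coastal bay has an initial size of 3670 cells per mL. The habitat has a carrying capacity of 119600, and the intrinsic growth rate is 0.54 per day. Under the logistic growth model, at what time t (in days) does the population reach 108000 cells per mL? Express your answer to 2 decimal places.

10.53 days

A = (K − N₀)/N₀ = (119600 − 3670)/3670 = 31.589.
Solve 119600/(1 + 31.589·e^(−0.54t)) = 108000: 1 + 31.589·e^(−0.54t) = 1.1074, so e^(−0.54t) = 0.0034002.
−0.54·t = ln(0.0034002) = -5.6839, so t = 5.6839/0.54 = 10.526.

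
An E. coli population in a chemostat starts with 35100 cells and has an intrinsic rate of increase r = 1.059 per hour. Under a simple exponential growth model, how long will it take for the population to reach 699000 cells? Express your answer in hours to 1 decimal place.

Set N₀·e^(rt) = 699000: e^(1.059·t) = 699000/35100 = 19.915.
1.059·t = ln(19.915) = 2.9914, so t = 2.9914/1.059 = 2.8248.

2.8 hours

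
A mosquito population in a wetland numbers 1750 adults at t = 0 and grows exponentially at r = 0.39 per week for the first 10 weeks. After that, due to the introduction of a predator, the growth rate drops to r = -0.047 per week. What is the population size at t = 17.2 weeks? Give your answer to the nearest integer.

Phase 1: N(10) = 1750·e^(0.39×10) = 1750·e^3.9 = 86454.3.
Phase 2 runs for 17.2 − 10 = 7.2 weeks at r = -0.047.
N(17.2) = 86454.3·e^(-0.047×7.2) = 86454.3·e^-0.3384 = 61634.1.

61634 adults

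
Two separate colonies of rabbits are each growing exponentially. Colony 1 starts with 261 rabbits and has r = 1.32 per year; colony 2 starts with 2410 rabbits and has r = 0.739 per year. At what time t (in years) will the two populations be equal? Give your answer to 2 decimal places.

Set 261·e^(1.32t) = 2410·e^(0.739t).
e^((1.32 − 0.739)t) = 2410/261 → e^(0.581·t) = 9.2337.
0.581·t = ln(9.2337) = 2.2229, so t = 2.2229/0.581 = 3.8259.

3.83 years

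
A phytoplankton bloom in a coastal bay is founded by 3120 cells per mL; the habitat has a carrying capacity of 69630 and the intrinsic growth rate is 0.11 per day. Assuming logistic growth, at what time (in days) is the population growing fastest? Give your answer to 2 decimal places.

Logistic growth is fastest at N = K/2 = 34815.
A = (K − N₀)/N₀ = 21.317. Set K/(1 + A·e^(−rt)) = K/2 → A·e^(−rt) = 1.
e^(−0.11t) = 1/21.317 = 0.0469102, so t = ln(21.317)/0.11 = 3.0595/0.11 = 27.814.

27.81 days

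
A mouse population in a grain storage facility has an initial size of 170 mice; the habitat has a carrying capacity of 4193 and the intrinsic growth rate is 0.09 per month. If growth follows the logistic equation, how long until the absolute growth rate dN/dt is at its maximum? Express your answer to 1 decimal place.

Logistic growth is fastest at N = K/2 = 2096.5.
A = (K − N₀)/N₀ = 23.665. Set K/(1 + A·e^(−rt)) = K/2 → A·e^(−rt) = 1.
e^(−0.09t) = 1/23.665 = 0.042257, so t = ln(23.665)/0.09 = 3.164/0.09 = 35.155.

35.2 months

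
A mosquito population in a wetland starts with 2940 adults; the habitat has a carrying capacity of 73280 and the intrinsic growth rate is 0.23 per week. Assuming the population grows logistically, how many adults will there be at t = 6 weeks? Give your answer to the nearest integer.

10440 adults

A = (K − N₀)/N₀ = (73280 − 2940)/2940 = 23.925.
N(t) = K/(1 + A·e^(−rt)) = 73280/(1 + 23.925×e^(−0.23×6)).
e^(−1.38) = 0.25158; denominator = 1 + 23.925×0.25158 = 7.0191.
N = 73280/7.0191 = 10440.1.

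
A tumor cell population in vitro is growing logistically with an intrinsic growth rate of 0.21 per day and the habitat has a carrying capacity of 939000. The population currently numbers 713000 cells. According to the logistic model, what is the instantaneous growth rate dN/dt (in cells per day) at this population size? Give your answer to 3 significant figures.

dN/dt = rN(1 − N/K) = 0.21 × 713000 × (1 − 713000/939000).
1 − 713000/939000 = 0.24068; dN/dt = 0.21 × 713000 × 0.24068 = 36037.

36000 cells per day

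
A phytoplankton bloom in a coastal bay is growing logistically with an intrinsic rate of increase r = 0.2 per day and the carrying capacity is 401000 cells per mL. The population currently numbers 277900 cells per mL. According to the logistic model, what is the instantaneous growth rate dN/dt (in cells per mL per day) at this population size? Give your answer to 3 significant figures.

17100 cells per mL per day

dN/dt = rN(1 − N/K) = 0.2 × 277900 × (1 − 277900/401000).
1 − 277900/401000 = 0.30698; dN/dt = 0.2 × 277900 × 0.30698 = 17062.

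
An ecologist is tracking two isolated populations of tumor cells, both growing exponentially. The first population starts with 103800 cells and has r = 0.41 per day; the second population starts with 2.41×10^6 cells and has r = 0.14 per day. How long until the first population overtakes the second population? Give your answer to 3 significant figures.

11.6 days

Set 103800·e^(0.41t) = 2.41×10^6·e^(0.14t).
e^((0.41 − 0.14)t) = 2.41×10^6/103800 → e^(0.27·t) = 23.218.
0.27·t = ln(23.218) = 3.1449, so t = 3.1449/0.27 = 11.648.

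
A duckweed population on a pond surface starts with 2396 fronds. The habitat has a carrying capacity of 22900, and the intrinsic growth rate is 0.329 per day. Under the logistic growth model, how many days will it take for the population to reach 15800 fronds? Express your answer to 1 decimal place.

A = (K − N₀)/N₀ = (22900 − 2396)/2396 = 8.5576.
Solve 22900/(1 + 8.5576·e^(−0.329t)) = 15800: 1 + 8.5576·e^(−0.329t) = 1.4494, so e^(−0.329t) = 0.0525109.
−0.329·t = ln(0.0525109) = -2.9467, so t = 2.9467/0.329 = 8.9566.

9.0 days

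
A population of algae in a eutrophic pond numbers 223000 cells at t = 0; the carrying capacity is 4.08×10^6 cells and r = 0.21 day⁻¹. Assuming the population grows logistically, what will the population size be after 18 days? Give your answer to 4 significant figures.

A = (K − N₀)/N₀ = (4.08×10^6 − 223000)/223000 = 17.296.
N(t) = K/(1 + A·e^(−rt)) = 4.08×10^6/(1 + 17.296×e^(−0.21×18)).
e^(−3.78) = 0.022823; denominator = 1 + 17.296×0.022823 = 1.3947.
N = 4.08×10^6/1.3947 = 2.925275×10^6.

2925000 cells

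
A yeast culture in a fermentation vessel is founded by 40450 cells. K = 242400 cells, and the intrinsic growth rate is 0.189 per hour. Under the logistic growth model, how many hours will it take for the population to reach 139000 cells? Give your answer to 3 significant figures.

10.1 hours

A = (K − N₀)/N₀ = (242400 − 40450)/40450 = 4.9926.
Solve 242400/(1 + 4.9926·e^(−0.189t)) = 139000: 1 + 4.9926·e^(−0.189t) = 1.7439, so e^(−0.189t) = 0.148998.
−0.189·t = ln(0.148998) = -1.9038, so t = 1.9038/0.189 = 10.073.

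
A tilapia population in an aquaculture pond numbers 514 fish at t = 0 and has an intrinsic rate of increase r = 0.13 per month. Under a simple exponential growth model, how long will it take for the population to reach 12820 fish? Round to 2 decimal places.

24.74 months

Set N₀·e^(rt) = 12820: e^(0.13·t) = 12820/514 = 24.942.
0.13·t = ln(24.942) = 3.2165, so t = 3.2165/0.13 = 24.743.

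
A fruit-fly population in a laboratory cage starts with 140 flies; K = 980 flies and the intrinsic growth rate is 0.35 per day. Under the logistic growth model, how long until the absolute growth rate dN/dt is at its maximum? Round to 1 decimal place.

5.1 days

Logistic growth is fastest at N = K/2 = 490.
A = (K − N₀)/N₀ = 6. Set K/(1 + A·e^(−rt)) = K/2 → A·e^(−rt) = 1.
e^(−0.35t) = 1/6 = 0.166667, so t = ln(6)/0.35 = 1.7918/0.35 = 5.1193.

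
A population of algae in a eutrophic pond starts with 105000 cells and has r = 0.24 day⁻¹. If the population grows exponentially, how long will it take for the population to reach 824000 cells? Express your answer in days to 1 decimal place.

Set N₀·e^(rt) = 824000: e^(0.24·t) = 824000/105000 = 7.8476.
0.24·t = ln(7.8476) = 2.0602, so t = 2.0602/0.24 = 8.5842.

8.6 days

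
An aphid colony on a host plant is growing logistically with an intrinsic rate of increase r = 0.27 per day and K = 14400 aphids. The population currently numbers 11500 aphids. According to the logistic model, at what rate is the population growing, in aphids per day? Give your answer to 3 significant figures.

dN/dt = rN(1 − N/K) = 0.27 × 11500 × (1 − 11500/14400).
1 − 11500/14400 = 0.20139; dN/dt = 0.27 × 11500 × 0.20139 = 625.31.

625 aphids per day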